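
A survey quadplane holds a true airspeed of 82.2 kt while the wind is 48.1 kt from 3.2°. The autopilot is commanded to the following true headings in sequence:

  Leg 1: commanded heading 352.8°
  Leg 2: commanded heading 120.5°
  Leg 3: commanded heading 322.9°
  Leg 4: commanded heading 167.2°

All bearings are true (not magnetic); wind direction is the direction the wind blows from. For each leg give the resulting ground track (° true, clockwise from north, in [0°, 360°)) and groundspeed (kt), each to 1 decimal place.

Leg 1: track=338.8°, groundspeed=36.0 kt
Leg 2: track=142.8°, groundspeed=112.7 kt
Leg 3: track=288.5°, groundspeed=55.1 kt
Leg 4: track=173.1°, groundspeed=129.1 kt

Leg 1: heading 352.8°; drift -14.0° → track 338.8°, groundspeed 36.0 kt
Leg 2: heading 120.5°; drift +22.3° → track 142.8°, groundspeed 112.7 kt
Leg 3: heading 322.9°; drift -34.4° → track 288.5°, groundspeed 55.1 kt
Leg 4: heading 167.2°; drift +5.9° → track 173.1°, groundspeed 129.1 kt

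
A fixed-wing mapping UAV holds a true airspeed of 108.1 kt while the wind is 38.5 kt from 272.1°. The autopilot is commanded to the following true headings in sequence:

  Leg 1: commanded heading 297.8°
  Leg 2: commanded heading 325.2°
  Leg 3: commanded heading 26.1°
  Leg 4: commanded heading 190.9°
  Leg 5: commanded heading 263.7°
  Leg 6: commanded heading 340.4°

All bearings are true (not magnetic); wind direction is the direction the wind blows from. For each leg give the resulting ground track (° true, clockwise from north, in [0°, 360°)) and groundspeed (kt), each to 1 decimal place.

Leg 1: heading 297.8°; drift +12.8° → track 310.6°, groundspeed 75.3 kt
Leg 2: heading 325.2°; drift +19.9° → track 345.1°, groundspeed 90.4 kt
Leg 3: heading 26.1°; drift +15.9° → track 42.0°, groundspeed 128.7 kt
Leg 4: heading 190.9°; drift -20.4° → track 170.5°, groundspeed 109.1 kt
Leg 5: heading 263.7°; drift -4.6° → track 259.1°, groundspeed 70.2 kt
Leg 6: heading 340.4°; drift +20.9° → track 1.3°, groundspeed 100.4 kt

Leg 1: track=310.6°, groundspeed=75.3 kt
Leg 2: track=345.1°, groundspeed=90.4 kt
Leg 3: track=42.0°, groundspeed=128.7 kt
Leg 4: track=170.5°, groundspeed=109.1 kt
Leg 5: track=259.1°, groundspeed=70.2 kt
Leg 6: track=1.3°, groundspeed=100.4 kt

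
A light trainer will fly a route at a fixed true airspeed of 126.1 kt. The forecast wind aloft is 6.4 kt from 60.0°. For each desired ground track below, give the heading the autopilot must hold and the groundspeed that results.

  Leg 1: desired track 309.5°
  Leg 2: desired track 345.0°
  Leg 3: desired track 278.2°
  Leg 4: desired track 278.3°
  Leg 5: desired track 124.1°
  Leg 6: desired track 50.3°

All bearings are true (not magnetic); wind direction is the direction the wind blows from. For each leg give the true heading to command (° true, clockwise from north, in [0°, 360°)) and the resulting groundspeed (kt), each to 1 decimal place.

Leg 1: desired track 309.5°; wind correction +2.7° → command heading 312.2°, groundspeed 128.2 kt
Leg 2: desired track 345.0°; wind correction +2.8° → command heading 347.8°, groundspeed 124.3 kt
Leg 3: desired track 278.2°; wind correction +1.8° → command heading 280.0°, groundspeed 131.1 kt
Leg 4: desired track 278.3°; wind correction +1.8° → command heading 280.1°, groundspeed 131.1 kt
Leg 5: desired track 124.1°; wind correction -2.6° → command heading 121.5°, groundspeed 123.2 kt
Leg 6: desired track 50.3°; wind correction +0.5° → command heading 50.8°, groundspeed 119.8 kt

Leg 1: heading=312.2°, groundspeed=128.2 kt
Leg 2: heading=347.8°, groundspeed=124.3 kt
Leg 3: heading=280.0°, groundspeed=131.1 kt
Leg 4: heading=280.1°, groundspeed=131.1 kt
Leg 5: heading=121.5°, groundspeed=123.2 kt
Leg 6: heading=50.8°, groundspeed=119.8 kt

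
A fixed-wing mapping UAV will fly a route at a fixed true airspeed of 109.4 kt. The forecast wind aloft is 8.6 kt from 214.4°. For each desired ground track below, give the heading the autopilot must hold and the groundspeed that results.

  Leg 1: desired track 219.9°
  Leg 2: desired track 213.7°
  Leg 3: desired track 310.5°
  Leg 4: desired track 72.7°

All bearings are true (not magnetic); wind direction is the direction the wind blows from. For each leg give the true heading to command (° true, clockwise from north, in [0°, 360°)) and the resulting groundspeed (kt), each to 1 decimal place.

Leg 1: desired track 219.9°; wind correction -0.4° → command heading 219.5°, groundspeed 100.8 kt
Leg 2: desired track 213.7°; wind correction +0.1° → command heading 213.8°, groundspeed 100.8 kt
Leg 3: desired track 310.5°; wind correction -4.5° → command heading 306.0°, groundspeed 110.0 kt
Leg 4: desired track 72.7°; wind correction +2.8° → command heading 75.5°, groundspeed 116.0 kt

Leg 1: heading=219.5°, groundspeed=100.8 kt
Leg 2: heading=213.8°, groundspeed=100.8 kt
Leg 3: heading=306.0°, groundspeed=110.0 kt
Leg 4: heading=75.5°, groundspeed=116.0 kt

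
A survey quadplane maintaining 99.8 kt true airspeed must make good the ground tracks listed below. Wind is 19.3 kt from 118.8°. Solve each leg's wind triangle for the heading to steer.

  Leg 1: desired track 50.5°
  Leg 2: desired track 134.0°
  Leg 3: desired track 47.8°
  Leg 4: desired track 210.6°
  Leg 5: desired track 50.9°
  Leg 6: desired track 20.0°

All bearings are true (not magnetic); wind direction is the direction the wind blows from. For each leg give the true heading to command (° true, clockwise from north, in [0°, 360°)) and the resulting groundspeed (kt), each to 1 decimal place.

Leg 1: heading=60.9°, groundspeed=91.0 kt
Leg 2: heading=131.1°, groundspeed=81.0 kt
Leg 3: heading=58.3°, groundspeed=91.8 kt
Leg 4: heading=199.5°, groundspeed=98.5 kt
Leg 5: heading=61.2°, groundspeed=90.9 kt
Leg 6: heading=31.0°, groundspeed=100.9 kt

Leg 1: desired track 50.5°; wind correction +10.4° → command heading 60.9°, groundspeed 91.0 kt
Leg 2: desired track 134.0°; wind correction -2.9° → command heading 131.1°, groundspeed 81.0 kt
Leg 3: desired track 47.8°; wind correction +10.5° → command heading 58.3°, groundspeed 91.8 kt
Leg 4: desired track 210.6°; wind correction -11.1° → command heading 199.5°, groundspeed 98.5 kt
Leg 5: desired track 50.9°; wind correction +10.3° → command heading 61.2°, groundspeed 90.9 kt
Leg 6: desired track 20.0°; wind correction +11.0° → command heading 31.0°, groundspeed 100.9 kt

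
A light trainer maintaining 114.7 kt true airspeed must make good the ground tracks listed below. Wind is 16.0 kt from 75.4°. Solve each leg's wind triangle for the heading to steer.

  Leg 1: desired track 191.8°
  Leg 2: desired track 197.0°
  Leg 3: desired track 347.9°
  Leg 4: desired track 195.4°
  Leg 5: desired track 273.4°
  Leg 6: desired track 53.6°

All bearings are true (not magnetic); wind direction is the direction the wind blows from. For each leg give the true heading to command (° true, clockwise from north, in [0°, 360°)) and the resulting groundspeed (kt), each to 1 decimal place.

Leg 1: heading=184.6°, groundspeed=120.9 kt
Leg 2: heading=190.2°, groundspeed=122.3 kt
Leg 3: heading=355.9°, groundspeed=112.9 kt
Leg 4: heading=188.5°, groundspeed=121.9 kt
Leg 5: heading=275.9°, groundspeed=129.8 kt
Leg 6: heading=56.6°, groundspeed=99.7 kt

Leg 1: desired track 191.8°; wind correction -7.2° → command heading 184.6°, groundspeed 120.9 kt
Leg 2: desired track 197.0°; wind correction -6.8° → command heading 190.2°, groundspeed 122.3 kt
Leg 3: desired track 347.9°; wind correction +8.0° → command heading 355.9°, groundspeed 112.9 kt
Leg 4: desired track 195.4°; wind correction -6.9° → command heading 188.5°, groundspeed 121.9 kt
Leg 5: desired track 273.4°; wind correction +2.5° → command heading 275.9°, groundspeed 129.8 kt
Leg 6: desired track 53.6°; wind correction +3.0° → command heading 56.6°, groundspeed 99.7 kt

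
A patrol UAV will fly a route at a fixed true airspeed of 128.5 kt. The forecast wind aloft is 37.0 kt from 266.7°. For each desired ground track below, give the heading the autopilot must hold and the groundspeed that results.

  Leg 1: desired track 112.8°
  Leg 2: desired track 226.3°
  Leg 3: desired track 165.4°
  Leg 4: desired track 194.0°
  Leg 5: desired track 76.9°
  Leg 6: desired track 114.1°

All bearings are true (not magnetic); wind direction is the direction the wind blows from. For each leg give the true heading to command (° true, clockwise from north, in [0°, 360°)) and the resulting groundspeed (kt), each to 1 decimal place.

Leg 1: heading=120.1°, groundspeed=160.7 kt
Leg 2: heading=237.1°, groundspeed=98.1 kt
Leg 3: heading=181.8°, groundspeed=130.5 kt
Leg 4: heading=210.0°, groundspeed=112.5 kt
Leg 5: heading=74.1°, groundspeed=164.8 kt
Leg 6: heading=121.7°, groundspeed=160.2 kt

Leg 1: desired track 112.8°; wind correction +7.3° → command heading 120.1°, groundspeed 160.7 kt
Leg 2: desired track 226.3°; wind correction +10.8° → command heading 237.1°, groundspeed 98.1 kt
Leg 3: desired track 165.4°; wind correction +16.4° → command heading 181.8°, groundspeed 130.5 kt
Leg 4: desired track 194.0°; wind correction +16.0° → command heading 210.0°, groundspeed 112.5 kt
Leg 5: desired track 76.9°; wind correction -2.8° → command heading 74.1°, groundspeed 164.8 kt
Leg 6: desired track 114.1°; wind correction +7.6° → command heading 121.7°, groundspeed 160.2 kt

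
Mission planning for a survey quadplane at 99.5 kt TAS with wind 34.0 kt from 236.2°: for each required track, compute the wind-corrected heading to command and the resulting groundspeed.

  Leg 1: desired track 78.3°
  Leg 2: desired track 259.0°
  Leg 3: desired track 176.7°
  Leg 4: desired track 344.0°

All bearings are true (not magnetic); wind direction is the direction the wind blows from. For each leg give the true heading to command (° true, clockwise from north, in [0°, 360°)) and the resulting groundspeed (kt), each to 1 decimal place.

Leg 1: heading=85.7°, groundspeed=130.2 kt
Leg 2: heading=251.4°, groundspeed=67.3 kt
Leg 3: heading=193.8°, groundspeed=77.8 kt
Leg 4: heading=325.0°, groundspeed=104.5 kt

Leg 1: desired track 78.3°; wind correction +7.4° → command heading 85.7°, groundspeed 130.2 kt
Leg 2: desired track 259.0°; wind correction -7.6° → command heading 251.4°, groundspeed 67.3 kt
Leg 3: desired track 176.7°; wind correction +17.1° → command heading 193.8°, groundspeed 77.8 kt
Leg 4: desired track 344.0°; wind correction -19.0° → command heading 325.0°, groundspeed 104.5 kt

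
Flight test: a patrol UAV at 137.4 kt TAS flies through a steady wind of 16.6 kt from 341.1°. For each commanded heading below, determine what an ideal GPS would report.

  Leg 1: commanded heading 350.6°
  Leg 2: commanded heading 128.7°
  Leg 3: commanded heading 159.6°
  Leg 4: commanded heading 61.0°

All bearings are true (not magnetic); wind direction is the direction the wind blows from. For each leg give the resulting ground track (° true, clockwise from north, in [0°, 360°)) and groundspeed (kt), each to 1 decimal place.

Leg 1: track=351.9°, groundspeed=121.1 kt
Leg 2: track=132.1°, groundspeed=151.7 kt
Leg 3: track=159.8°, groundspeed=154.0 kt
Leg 4: track=67.9°, groundspeed=135.5 kt

Leg 1: heading 350.6°; drift +1.3° → track 351.9°, groundspeed 121.1 kt
Leg 2: heading 128.7°; drift +3.4° → track 132.1°, groundspeed 151.7 kt
Leg 3: heading 159.6°; drift +0.2° → track 159.8°, groundspeed 154.0 kt
Leg 4: heading 61.0°; drift +6.9° → track 67.9°, groundspeed 135.5 kt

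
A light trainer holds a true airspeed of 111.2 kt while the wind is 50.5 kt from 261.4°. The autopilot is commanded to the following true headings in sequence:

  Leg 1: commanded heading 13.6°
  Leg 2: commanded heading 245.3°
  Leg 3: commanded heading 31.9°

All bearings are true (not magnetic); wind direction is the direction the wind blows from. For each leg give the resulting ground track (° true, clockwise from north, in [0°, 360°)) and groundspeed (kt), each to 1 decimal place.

Leg 1: track=33.3°, groundspeed=138.4 kt
Leg 2: track=232.7°, groundspeed=64.2 kt
Leg 3: track=46.8°, groundspeed=149.0 kt

Leg 1: heading 13.6°; drift +19.7° → track 33.3°, groundspeed 138.4 kt
Leg 2: heading 245.3°; drift -12.6° → track 232.7°, groundspeed 64.2 kt
Leg 3: heading 31.9°; drift +14.9° → track 46.8°, groundspeed 149.0 kt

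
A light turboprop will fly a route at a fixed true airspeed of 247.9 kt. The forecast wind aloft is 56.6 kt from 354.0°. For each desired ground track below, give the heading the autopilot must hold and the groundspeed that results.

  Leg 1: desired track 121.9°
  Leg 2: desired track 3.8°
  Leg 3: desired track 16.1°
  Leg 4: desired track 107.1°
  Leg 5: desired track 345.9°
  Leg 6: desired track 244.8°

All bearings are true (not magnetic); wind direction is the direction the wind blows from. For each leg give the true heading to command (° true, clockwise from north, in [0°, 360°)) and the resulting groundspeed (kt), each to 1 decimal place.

Leg 1: heading=111.5°, groundspeed=278.6 kt
Leg 2: heading=1.6°, groundspeed=191.9 kt
Leg 3: heading=11.2°, groundspeed=194.5 kt
Leg 4: heading=95.0°, groundspeed=264.6 kt
Leg 5: heading=347.7°, groundspeed=191.7 kt
Leg 6: heading=257.3°, groundspeed=260.7 kt

Leg 1: desired track 121.9°; wind correction -10.4° → command heading 111.5°, groundspeed 278.6 kt
Leg 2: desired track 3.8°; wind correction -2.2° → command heading 1.6°, groundspeed 191.9 kt
Leg 3: desired track 16.1°; wind correction -4.9° → command heading 11.2°, groundspeed 194.5 kt
Leg 4: desired track 107.1°; wind correction -12.1° → command heading 95.0°, groundspeed 264.6 kt
Leg 5: desired track 345.9°; wind correction +1.8° → command heading 347.7°, groundspeed 191.7 kt
Leg 6: desired track 244.8°; wind correction +12.5° → command heading 257.3°, groundspeed 260.7 kt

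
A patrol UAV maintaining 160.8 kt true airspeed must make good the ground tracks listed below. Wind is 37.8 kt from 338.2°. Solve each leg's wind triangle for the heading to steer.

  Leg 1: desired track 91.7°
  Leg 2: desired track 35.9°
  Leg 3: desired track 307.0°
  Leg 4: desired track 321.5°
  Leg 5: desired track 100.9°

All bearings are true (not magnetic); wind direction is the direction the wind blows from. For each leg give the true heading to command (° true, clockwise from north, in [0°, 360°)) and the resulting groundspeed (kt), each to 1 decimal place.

Leg 1: desired track 91.7°; wind correction -12.4° → command heading 79.3°, groundspeed 172.1 kt
Leg 2: desired track 35.9°; wind correction -11.5° → command heading 24.4°, groundspeed 137.4 kt
Leg 3: desired track 307.0°; wind correction +7.0° → command heading 314.0°, groundspeed 127.3 kt
Leg 4: desired track 321.5°; wind correction +3.9° → command heading 325.4°, groundspeed 124.2 kt
Leg 5: desired track 100.9°; wind correction -11.4° → command heading 89.5°, groundspeed 178.0 kt

Leg 1: heading=79.3°, groundspeed=172.1 kt
Leg 2: heading=24.4°, groundspeed=137.4 kt
Leg 3: heading=314.0°, groundspeed=127.3 kt
Leg 4: heading=325.4°, groundspeed=124.2 kt
Leg 5: heading=89.5°, groundspeed=178.0 kt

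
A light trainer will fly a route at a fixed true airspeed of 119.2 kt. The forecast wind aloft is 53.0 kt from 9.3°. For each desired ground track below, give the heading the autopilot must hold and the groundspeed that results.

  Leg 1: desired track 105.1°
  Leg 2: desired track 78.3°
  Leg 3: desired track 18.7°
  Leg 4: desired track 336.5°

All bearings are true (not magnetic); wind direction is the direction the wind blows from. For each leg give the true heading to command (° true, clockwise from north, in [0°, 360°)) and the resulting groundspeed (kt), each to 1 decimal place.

Leg 1: desired track 105.1°; wind correction -26.3° → command heading 78.8°, groundspeed 112.3 kt
Leg 2: desired track 78.3°; wind correction -24.5° → command heading 53.8°, groundspeed 89.5 kt
Leg 3: desired track 18.7°; wind correction -4.2° → command heading 14.5°, groundspeed 66.6 kt
Leg 4: desired track 336.5°; wind correction +13.9° → command heading 350.4°, groundspeed 71.1 kt

Leg 1: heading=78.8°, groundspeed=112.3 kt
Leg 2: heading=53.8°, groundspeed=89.5 kt
Leg 3: heading=14.5°, groundspeed=66.6 kt
Leg 4: heading=350.4°, groundspeed=71.1 kt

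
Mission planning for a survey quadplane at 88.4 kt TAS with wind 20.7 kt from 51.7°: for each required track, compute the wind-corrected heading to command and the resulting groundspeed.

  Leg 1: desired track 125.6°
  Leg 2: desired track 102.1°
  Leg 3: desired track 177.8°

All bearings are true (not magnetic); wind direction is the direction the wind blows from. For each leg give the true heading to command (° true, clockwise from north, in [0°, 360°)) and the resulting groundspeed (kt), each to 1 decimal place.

Leg 1: heading=112.6°, groundspeed=80.4 kt
Leg 2: heading=91.7°, groundspeed=73.8 kt
Leg 3: heading=166.9°, groundspeed=99.0 kt

Leg 1: desired track 125.6°; wind correction -13.0° → command heading 112.6°, groundspeed 80.4 kt
Leg 2: desired track 102.1°; wind correction -10.4° → command heading 91.7°, groundspeed 73.8 kt
Leg 3: desired track 177.8°; wind correction -10.9° → command heading 166.9°, groundspeed 99.0 kt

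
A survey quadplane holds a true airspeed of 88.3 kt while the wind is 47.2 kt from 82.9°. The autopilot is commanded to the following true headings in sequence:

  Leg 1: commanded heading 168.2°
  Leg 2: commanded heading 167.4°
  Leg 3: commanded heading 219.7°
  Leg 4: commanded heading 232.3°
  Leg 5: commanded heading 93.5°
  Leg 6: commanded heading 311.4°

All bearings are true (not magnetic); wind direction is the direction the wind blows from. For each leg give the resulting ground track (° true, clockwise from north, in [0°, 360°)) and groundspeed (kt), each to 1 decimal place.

Leg 1: track=197.3°, groundspeed=96.7 kt
Leg 2: track=196.7°, groundspeed=96.1 kt
Leg 3: track=234.5°, groundspeed=126.9 kt
Leg 4: track=242.9°, groundspeed=131.1 kt
Leg 5: track=105.2°, groundspeed=42.8 kt
Leg 6: track=294.9°, groundspeed=124.7 kt

Leg 1: heading 168.2°; drift +29.1° → track 197.3°, groundspeed 96.7 kt
Leg 2: heading 167.4°; drift +29.3° → track 196.7°, groundspeed 96.1 kt
Leg 3: heading 219.7°; drift +14.8° → track 234.5°, groundspeed 126.9 kt
Leg 4: heading 232.3°; drift +10.6° → track 242.9°, groundspeed 131.1 kt
Leg 5: heading 93.5°; drift +11.7° → track 105.2°, groundspeed 42.8 kt
Leg 6: heading 311.4°; drift -16.5° → track 294.9°, groundspeed 124.7 kt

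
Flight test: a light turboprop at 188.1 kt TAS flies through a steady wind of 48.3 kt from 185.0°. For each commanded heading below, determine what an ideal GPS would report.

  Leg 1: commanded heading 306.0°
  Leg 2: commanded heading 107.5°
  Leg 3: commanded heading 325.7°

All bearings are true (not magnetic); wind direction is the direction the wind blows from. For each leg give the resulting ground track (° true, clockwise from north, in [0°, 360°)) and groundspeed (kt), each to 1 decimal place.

Leg 1: heading 306.0°; drift +11.0° → track 317.0°, groundspeed 217.0 kt
Leg 2: heading 107.5°; drift -14.9° → track 92.6°, groundspeed 183.8 kt
Leg 3: heading 325.7°; drift +7.7° → track 333.4°, groundspeed 227.5 kt

Leg 1: track=317.0°, groundspeed=217.0 kt
Leg 2: track=92.6°, groundspeed=183.8 kt
Leg 3: track=333.4°, groundspeed=227.5 kt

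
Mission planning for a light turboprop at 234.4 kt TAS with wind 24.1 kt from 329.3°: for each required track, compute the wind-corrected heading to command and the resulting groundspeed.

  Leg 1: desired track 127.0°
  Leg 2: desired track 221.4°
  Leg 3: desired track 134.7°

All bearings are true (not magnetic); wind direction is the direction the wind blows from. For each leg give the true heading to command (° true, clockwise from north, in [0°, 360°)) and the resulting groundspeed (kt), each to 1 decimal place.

Leg 1: desired track 127.0°; wind correction -2.2° → command heading 124.8°, groundspeed 256.5 kt
Leg 2: desired track 221.4°; wind correction +5.6° → command heading 227.0°, groundspeed 240.7 kt
Leg 3: desired track 134.7°; wind correction -1.5° → command heading 133.2°, groundspeed 257.6 kt

Leg 1: heading=124.8°, groundspeed=256.5 kt
Leg 2: heading=227.0°, groundspeed=240.7 kt
Leg 3: heading=133.2°, groundspeed=257.6 kt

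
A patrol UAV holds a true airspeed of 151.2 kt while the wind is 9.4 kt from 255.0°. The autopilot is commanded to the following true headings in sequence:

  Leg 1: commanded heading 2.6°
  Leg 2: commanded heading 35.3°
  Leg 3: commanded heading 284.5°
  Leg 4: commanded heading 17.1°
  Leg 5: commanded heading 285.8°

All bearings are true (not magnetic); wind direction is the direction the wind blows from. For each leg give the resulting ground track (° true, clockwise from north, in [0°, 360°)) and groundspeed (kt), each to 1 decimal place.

Leg 1: heading 2.6°; drift +3.3° → track 5.9°, groundspeed 154.3 kt
Leg 2: heading 35.3°; drift +2.2° → track 37.5°, groundspeed 158.5 kt
Leg 3: heading 284.5°; drift +1.9° → track 286.4°, groundspeed 143.1 kt
Leg 4: heading 17.1°; drift +2.9° → track 20.0°, groundspeed 156.4 kt
Leg 5: heading 285.8°; drift +1.9° → track 287.7°, groundspeed 143.2 kt

Leg 1: track=5.9°, groundspeed=154.3 kt
Leg 2: track=37.5°, groundspeed=158.5 kt
Leg 3: track=286.4°, groundspeed=143.1 kt
Leg 4: track=20.0°, groundspeed=156.4 kt
Leg 5: track=287.7°, groundspeed=143.2 kt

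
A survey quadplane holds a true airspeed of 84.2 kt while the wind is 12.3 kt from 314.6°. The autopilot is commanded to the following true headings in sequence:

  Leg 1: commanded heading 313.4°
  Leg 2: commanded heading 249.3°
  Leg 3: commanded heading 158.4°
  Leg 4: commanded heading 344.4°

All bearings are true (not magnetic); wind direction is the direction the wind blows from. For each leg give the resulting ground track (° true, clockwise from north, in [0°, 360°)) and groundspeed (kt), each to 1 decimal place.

Leg 1: heading 313.4°; drift -0.2° → track 313.2°, groundspeed 71.9 kt
Leg 2: heading 249.3°; drift -8.0° → track 241.3°, groundspeed 79.8 kt
Leg 3: heading 158.4°; drift -3.0° → track 155.4°, groundspeed 95.6 kt
Leg 4: heading 344.4°; drift +4.8° → track 349.2°, groundspeed 73.8 kt

Leg 1: track=313.2°, groundspeed=71.9 kt
Leg 2: track=241.3°, groundspeed=79.8 kt
Leg 3: track=155.4°, groundspeed=95.6 kt
Leg 4: track=349.2°, groundspeed=73.8 kt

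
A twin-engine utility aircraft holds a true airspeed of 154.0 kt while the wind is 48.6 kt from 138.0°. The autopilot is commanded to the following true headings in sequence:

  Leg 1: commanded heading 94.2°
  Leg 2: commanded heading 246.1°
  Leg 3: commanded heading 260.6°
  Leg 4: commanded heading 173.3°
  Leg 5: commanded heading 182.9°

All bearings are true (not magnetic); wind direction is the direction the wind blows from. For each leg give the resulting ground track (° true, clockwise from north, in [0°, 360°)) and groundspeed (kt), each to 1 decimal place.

Leg 1: heading 94.2°; drift -15.8° → track 78.4°, groundspeed 123.6 kt
Leg 2: heading 246.1°; drift +15.3° → track 261.4°, groundspeed 175.3 kt
Leg 3: heading 260.6°; drift +12.8° → track 273.4°, groundspeed 184.8 kt
Leg 4: heading 173.3°; drift +13.8° → track 187.1°, groundspeed 117.7 kt
Leg 5: heading 182.9°; drift +16.0° → track 198.9°, groundspeed 124.4 kt

Leg 1: track=78.4°, groundspeed=123.6 kt
Leg 2: track=261.4°, groundspeed=175.3 kt
Leg 3: track=273.4°, groundspeed=184.8 kt
Leg 4: track=187.1°, groundspeed=117.7 kt
Leg 5: track=198.9°, groundspeed=124.4 kt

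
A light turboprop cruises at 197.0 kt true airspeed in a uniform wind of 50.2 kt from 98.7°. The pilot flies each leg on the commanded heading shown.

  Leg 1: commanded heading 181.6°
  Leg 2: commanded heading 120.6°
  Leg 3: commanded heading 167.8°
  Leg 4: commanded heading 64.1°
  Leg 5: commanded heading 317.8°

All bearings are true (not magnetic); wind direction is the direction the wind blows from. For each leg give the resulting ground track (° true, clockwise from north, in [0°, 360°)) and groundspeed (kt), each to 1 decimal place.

Leg 1: heading 181.6°; drift +14.6° → track 196.2°, groundspeed 197.2 kt
Leg 2: heading 120.6°; drift +7.1° → track 127.7°, groundspeed 151.6 kt
Leg 3: heading 167.8°; drift +14.7° → track 182.5°, groundspeed 185.1 kt
Leg 4: heading 64.1°; drift -10.4° → track 53.7°, groundspeed 158.3 kt
Leg 5: heading 317.8°; drift -7.6° → track 310.2°, groundspeed 238.1 kt

Leg 1: track=196.2°, groundspeed=197.2 kt
Leg 2: track=127.7°, groundspeed=151.6 kt
Leg 3: track=182.5°, groundspeed=185.1 kt
Leg 4: track=53.7°, groundspeed=158.3 kt
Leg 5: track=310.2°, groundspeed=238.1 kt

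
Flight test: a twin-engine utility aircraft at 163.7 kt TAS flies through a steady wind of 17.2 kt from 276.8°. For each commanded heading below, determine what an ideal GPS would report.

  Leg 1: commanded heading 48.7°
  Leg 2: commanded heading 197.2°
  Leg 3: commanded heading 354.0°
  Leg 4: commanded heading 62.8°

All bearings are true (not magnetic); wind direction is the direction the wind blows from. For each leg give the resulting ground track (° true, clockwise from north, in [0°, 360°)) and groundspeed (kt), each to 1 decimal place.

Leg 1: heading 48.7°; drift +4.2° → track 52.9°, groundspeed 175.7 kt
Leg 2: heading 197.2°; drift -6.0° → track 191.2°, groundspeed 161.5 kt
Leg 3: heading 354.0°; drift +6.0° → track 0.0°, groundspeed 160.8 kt
Leg 4: heading 62.8°; drift +3.1° → track 65.9°, groundspeed 178.2 kt

Leg 1: track=52.9°, groundspeed=175.7 kt
Leg 2: track=191.2°, groundspeed=161.5 kt
Leg 3: track=0.0°, groundspeed=160.8 kt
Leg 4: track=65.9°, groundspeed=178.2 kt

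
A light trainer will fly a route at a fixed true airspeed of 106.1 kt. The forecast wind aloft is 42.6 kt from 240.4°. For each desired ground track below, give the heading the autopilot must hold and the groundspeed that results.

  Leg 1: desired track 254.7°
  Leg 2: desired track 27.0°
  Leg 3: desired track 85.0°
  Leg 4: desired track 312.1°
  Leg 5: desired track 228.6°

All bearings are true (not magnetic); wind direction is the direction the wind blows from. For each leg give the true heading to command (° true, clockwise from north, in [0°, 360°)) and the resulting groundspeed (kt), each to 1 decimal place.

Leg 1: heading=249.0°, groundspeed=64.3 kt
Leg 2: heading=14.2°, groundspeed=139.0 kt
Leg 3: heading=94.6°, groundspeed=143.3 kt
Leg 4: heading=289.7°, groundspeed=84.7 kt
Leg 5: heading=233.3°, groundspeed=64.0 kt

Leg 1: desired track 254.7°; wind correction -5.7° → command heading 249.0°, groundspeed 64.3 kt
Leg 2: desired track 27.0°; wind correction -12.8° → command heading 14.2°, groundspeed 139.0 kt
Leg 3: desired track 85.0°; wind correction +9.6° → command heading 94.6°, groundspeed 143.3 kt
Leg 4: desired track 312.1°; wind correction -22.4° → command heading 289.7°, groundspeed 84.7 kt
Leg 5: desired track 228.6°; wind correction +4.7° → command heading 233.3°, groundspeed 64.0 kt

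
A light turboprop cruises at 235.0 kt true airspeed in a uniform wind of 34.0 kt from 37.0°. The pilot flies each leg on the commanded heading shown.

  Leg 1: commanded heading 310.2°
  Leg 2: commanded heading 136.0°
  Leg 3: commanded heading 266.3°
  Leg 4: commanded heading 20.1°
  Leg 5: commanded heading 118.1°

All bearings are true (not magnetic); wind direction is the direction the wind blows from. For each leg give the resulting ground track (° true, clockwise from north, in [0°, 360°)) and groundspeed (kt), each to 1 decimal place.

Leg 1: track=301.9°, groundspeed=235.6 kt
Leg 2: track=144.0°, groundspeed=242.7 kt
Leg 3: track=260.6°, groundspeed=258.5 kt
Leg 4: track=17.3°, groundspeed=202.7 kt
Leg 5: track=126.4°, groundspeed=232.2 kt

Leg 1: heading 310.2°; drift -8.3° → track 301.9°, groundspeed 235.6 kt
Leg 2: heading 136.0°; drift +8.0° → track 144.0°, groundspeed 242.7 kt
Leg 3: heading 266.3°; drift -5.7° → track 260.6°, groundspeed 258.5 kt
Leg 4: heading 20.1°; drift -2.8° → track 17.3°, groundspeed 202.7 kt
Leg 5: heading 118.1°; drift +8.3° → track 126.4°, groundspeed 232.2 kt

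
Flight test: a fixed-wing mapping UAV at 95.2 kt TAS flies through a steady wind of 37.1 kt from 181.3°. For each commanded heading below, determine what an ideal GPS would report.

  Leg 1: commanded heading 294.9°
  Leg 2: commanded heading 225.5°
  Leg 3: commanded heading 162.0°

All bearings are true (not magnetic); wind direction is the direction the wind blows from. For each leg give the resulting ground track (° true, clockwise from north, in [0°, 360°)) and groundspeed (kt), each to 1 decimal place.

Leg 1: heading 294.9°; drift +17.2° → track 312.1°, groundspeed 115.2 kt
Leg 2: heading 225.5°; drift +20.7° → track 246.2°, groundspeed 73.3 kt
Leg 3: heading 162.0°; drift -11.5° → track 150.5°, groundspeed 61.4 kt

Leg 1: track=312.1°, groundspeed=115.2 kt
Leg 2: track=246.2°, groundspeed=73.3 kt
Leg 3: track=150.5°, groundspeed=61.4 kt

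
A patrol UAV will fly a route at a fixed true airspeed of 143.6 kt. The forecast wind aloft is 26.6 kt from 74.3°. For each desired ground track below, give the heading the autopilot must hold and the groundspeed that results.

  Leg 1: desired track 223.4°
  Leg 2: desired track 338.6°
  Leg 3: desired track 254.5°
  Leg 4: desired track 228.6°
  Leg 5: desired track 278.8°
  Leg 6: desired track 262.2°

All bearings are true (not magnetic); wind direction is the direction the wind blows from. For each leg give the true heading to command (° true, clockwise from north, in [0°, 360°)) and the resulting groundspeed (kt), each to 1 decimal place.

Leg 1: heading=217.9°, groundspeed=165.8 kt
Leg 2: heading=349.2°, groundspeed=143.8 kt
Leg 3: heading=254.5°, groundspeed=170.2 kt
Leg 4: heading=224.0°, groundspeed=167.1 kt
Leg 5: heading=283.2°, groundspeed=167.4 kt
Leg 6: heading=263.7°, groundspeed=169.9 kt

Leg 1: desired track 223.4°; wind correction -5.5° → command heading 217.9°, groundspeed 165.8 kt
Leg 2: desired track 338.6°; wind correction +10.6° → command heading 349.2°, groundspeed 143.8 kt
Leg 3: desired track 254.5°; wind correction +0.0° → command heading 254.5°, groundspeed 170.2 kt
Leg 4: desired track 228.6°; wind correction -4.6° → command heading 224.0°, groundspeed 167.1 kt
Leg 5: desired track 278.8°; wind correction +4.4° → command heading 283.2°, groundspeed 167.4 kt
Leg 6: desired track 262.2°; wind correction +1.5° → command heading 263.7°, groundspeed 169.9 kt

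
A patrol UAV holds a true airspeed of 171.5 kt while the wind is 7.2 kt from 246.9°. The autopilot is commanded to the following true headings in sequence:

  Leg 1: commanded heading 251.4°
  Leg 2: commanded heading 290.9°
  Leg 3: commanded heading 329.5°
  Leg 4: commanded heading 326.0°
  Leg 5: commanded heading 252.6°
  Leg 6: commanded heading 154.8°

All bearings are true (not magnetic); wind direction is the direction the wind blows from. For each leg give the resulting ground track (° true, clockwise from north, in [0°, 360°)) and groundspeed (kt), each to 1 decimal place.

Leg 1: track=251.6°, groundspeed=164.3 kt
Leg 2: track=292.6°, groundspeed=166.4 kt
Leg 3: track=331.9°, groundspeed=170.7 kt
Leg 4: track=328.4°, groundspeed=170.3 kt
Leg 5: track=252.8°, groundspeed=164.3 kt
Leg 6: track=152.4°, groundspeed=171.9 kt

Leg 1: heading 251.4°; drift +0.2° → track 251.6°, groundspeed 164.3 kt
Leg 2: heading 290.9°; drift +1.7° → track 292.6°, groundspeed 166.4 kt
Leg 3: heading 329.5°; drift +2.4° → track 331.9°, groundspeed 170.7 kt
Leg 4: heading 326.0°; drift +2.4° → track 328.4°, groundspeed 170.3 kt
Leg 5: heading 252.6°; drift +0.2° → track 252.8°, groundspeed 164.3 kt
Leg 6: heading 154.8°; drift -2.4° → track 152.4°, groundspeed 171.9 kt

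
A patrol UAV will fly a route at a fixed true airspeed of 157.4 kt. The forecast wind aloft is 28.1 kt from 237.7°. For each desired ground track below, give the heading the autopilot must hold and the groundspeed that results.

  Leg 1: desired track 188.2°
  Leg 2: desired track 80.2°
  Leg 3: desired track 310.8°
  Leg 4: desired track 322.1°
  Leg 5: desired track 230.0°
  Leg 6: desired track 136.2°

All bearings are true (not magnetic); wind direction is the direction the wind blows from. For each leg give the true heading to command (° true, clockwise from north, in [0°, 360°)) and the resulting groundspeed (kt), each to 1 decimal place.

Leg 1: desired track 188.2°; wind correction +7.8° → command heading 196.0°, groundspeed 137.7 kt
Leg 2: desired track 80.2°; wind correction +3.9° → command heading 84.1°, groundspeed 183.0 kt
Leg 3: desired track 310.8°; wind correction -9.8° → command heading 301.0°, groundspeed 146.9 kt
Leg 4: desired track 322.1°; wind correction -10.2° → command heading 311.9°, groundspeed 152.2 kt
Leg 5: desired track 230.0°; wind correction +1.4° → command heading 231.4°, groundspeed 129.5 kt
Leg 6: desired track 136.2°; wind correction +10.1° → command heading 146.3°, groundspeed 160.6 kt

Leg 1: heading=196.0°, groundspeed=137.7 kt
Leg 2: heading=84.1°, groundspeed=183.0 kt
Leg 3: heading=301.0°, groundspeed=146.9 kt
Leg 4: heading=311.9°, groundspeed=152.2 kt
Leg 5: heading=231.4°, groundspeed=129.5 kt
Leg 6: heading=146.3°, groundspeed=160.6 kt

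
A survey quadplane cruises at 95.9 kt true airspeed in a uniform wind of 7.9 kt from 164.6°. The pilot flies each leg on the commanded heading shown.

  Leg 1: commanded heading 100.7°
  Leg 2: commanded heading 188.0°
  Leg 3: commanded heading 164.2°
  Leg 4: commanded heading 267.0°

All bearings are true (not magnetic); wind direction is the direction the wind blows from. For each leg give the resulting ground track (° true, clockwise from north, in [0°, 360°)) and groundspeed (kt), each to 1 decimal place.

Leg 1: track=96.3°, groundspeed=92.7 kt
Leg 2: track=190.0°, groundspeed=88.7 kt
Leg 3: track=164.2°, groundspeed=88.0 kt
Leg 4: track=271.5°, groundspeed=97.9 kt

Leg 1: heading 100.7°; drift -4.4° → track 96.3°, groundspeed 92.7 kt
Leg 2: heading 188.0°; drift +2.0° → track 190.0°, groundspeed 88.7 kt
Leg 3: heading 164.2°; drift +0.0° → track 164.2°, groundspeed 88.0 kt
Leg 4: heading 267.0°; drift +4.5° → track 271.5°, groundspeed 97.9 kt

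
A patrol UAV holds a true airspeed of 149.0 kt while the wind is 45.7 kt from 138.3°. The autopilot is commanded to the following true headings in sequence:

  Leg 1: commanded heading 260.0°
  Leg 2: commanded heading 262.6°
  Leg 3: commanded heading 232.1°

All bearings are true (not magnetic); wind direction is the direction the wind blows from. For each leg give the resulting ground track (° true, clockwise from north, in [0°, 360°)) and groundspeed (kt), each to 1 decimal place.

Leg 1: heading 260.0°; drift +12.7° → track 272.7°, groundspeed 177.3 kt
Leg 2: heading 262.6°; drift +12.2° → track 274.8°, groundspeed 178.8 kt
Leg 3: heading 232.1°; drift +16.7° → track 248.8°, groundspeed 158.7 kt

Leg 1: track=272.7°, groundspeed=177.3 kt
Leg 2: track=274.8°, groundspeed=178.8 kt
Leg 3: track=248.8°, groundspeed=158.7 kt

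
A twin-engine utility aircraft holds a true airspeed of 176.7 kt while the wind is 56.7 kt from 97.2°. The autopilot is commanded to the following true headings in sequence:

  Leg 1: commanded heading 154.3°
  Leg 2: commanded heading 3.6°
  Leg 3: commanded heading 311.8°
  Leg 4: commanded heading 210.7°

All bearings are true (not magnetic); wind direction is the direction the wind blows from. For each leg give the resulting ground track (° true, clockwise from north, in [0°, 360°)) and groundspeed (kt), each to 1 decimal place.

Leg 1: track=172.4°, groundspeed=153.5 kt
Leg 2: track=346.2°, groundspeed=188.9 kt
Leg 3: track=303.6°, groundspeed=225.7 kt
Leg 4: track=225.3°, groundspeed=206.0 kt

Leg 1: heading 154.3°; drift +18.1° → track 172.4°, groundspeed 153.5 kt
Leg 2: heading 3.6°; drift -17.4° → track 346.2°, groundspeed 188.9 kt
Leg 3: heading 311.8°; drift -8.2° → track 303.6°, groundspeed 225.7 kt
Leg 4: heading 210.7°; drift +14.6° → track 225.3°, groundspeed 206.0 kt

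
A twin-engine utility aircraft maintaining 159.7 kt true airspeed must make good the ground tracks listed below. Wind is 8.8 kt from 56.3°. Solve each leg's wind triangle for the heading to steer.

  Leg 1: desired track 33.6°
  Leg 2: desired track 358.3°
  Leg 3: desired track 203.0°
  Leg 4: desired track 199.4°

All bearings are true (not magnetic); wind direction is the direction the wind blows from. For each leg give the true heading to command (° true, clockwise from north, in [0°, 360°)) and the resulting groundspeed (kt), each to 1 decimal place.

Leg 1: desired track 33.6°; wind correction +1.2° → command heading 34.8°, groundspeed 151.5 kt
Leg 2: desired track 358.3°; wind correction +2.7° → command heading 1.0°, groundspeed 154.9 kt
Leg 3: desired track 203.0°; wind correction -1.7° → command heading 201.3°, groundspeed 167.0 kt
Leg 4: desired track 199.4°; wind correction -1.9° → command heading 197.5°, groundspeed 166.6 kt

Leg 1: heading=34.8°, groundspeed=151.5 kt
Leg 2: heading=1.0°, groundspeed=154.9 kt
Leg 3: heading=201.3°, groundspeed=167.0 kt
Leg 4: heading=197.5°, groundspeed=166.6 kt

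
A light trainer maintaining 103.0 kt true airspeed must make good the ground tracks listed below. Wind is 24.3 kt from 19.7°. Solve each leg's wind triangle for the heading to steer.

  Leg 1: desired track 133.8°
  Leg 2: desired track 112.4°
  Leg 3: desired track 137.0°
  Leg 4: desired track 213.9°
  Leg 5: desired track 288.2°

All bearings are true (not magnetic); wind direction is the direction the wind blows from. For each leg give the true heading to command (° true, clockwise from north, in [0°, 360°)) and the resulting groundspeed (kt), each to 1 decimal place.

Leg 1: desired track 133.8°; wind correction -12.4° → command heading 121.4°, groundspeed 110.5 kt
Leg 2: desired track 112.4°; wind correction -13.6° → command heading 98.8°, groundspeed 101.2 kt
Leg 3: desired track 137.0°; wind correction -12.1° → command heading 124.9°, groundspeed 111.9 kt
Leg 4: desired track 213.9°; wind correction +3.3° → command heading 217.2°, groundspeed 126.4 kt
Leg 5: desired track 288.2°; wind correction +13.6° → command heading 301.8°, groundspeed 100.7 kt

Leg 1: heading=121.4°, groundspeed=110.5 kt
Leg 2: heading=98.8°, groundspeed=101.2 kt
Leg 3: heading=124.9°, groundspeed=111.9 kt
Leg 4: heading=217.2°, groundspeed=126.4 kt
Leg 5: heading=301.8°, groundspeed=100.7 kt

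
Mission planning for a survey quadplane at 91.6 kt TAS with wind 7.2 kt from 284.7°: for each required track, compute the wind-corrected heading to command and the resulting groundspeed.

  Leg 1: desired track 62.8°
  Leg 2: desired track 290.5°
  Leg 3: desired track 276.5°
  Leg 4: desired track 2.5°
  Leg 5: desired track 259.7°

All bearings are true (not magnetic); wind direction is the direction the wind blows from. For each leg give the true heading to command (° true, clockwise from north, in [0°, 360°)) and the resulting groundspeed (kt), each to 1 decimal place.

Leg 1: desired track 62.8°; wind correction -3.0° → command heading 59.8°, groundspeed 96.8 kt
Leg 2: desired track 290.5°; wind correction -0.5° → command heading 290.0°, groundspeed 84.4 kt
Leg 3: desired track 276.5°; wind correction +0.6° → command heading 277.1°, groundspeed 84.5 kt
Leg 4: desired track 2.5°; wind correction -4.4° → command heading 358.1°, groundspeed 89.8 kt
Leg 5: desired track 259.7°; wind correction +1.9° → command heading 261.6°, groundspeed 85.0 kt

Leg 1: heading=59.8°, groundspeed=96.8 kt
Leg 2: heading=290.0°, groundspeed=84.4 kt
Leg 3: heading=277.1°, groundspeed=84.5 kt
Leg 4: heading=358.1°, groundspeed=89.8 kt
Leg 5: heading=261.6°, groundspeed=85.0 kt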